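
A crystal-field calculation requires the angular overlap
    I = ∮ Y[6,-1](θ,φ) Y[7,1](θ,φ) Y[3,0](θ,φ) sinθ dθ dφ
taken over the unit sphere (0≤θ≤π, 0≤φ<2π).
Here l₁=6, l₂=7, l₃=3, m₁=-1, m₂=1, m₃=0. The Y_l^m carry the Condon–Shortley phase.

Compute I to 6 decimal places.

Checks pass: Σm=0; 16 even; l₃=3∈[1,13].
(2·6+1)(2·7+1)(2·3+1) = 1365
Δ: 10! 2! 4! / 17! → 1/2042040
sum: t=4:+1/207360 t=5:−1/57600 t=6:+1/207360 = -1/129600
3j²(6 7 3; 0 0 0) = Δ·Π!·Σ² = 168/12155  (sign +1)
sum: t=5:−1/172800 t=6:+1/69120 t=7:−1/362880 = 43/7257600
3j²(6 7 3; -1 1 0) = Δ·Π!·Σ² = 1849/170170  (sign -1)
combine: 4πI² = 1365·168/12155·1849/170170 = 465948/2272985
take √, sign -1: I = -0.12772194

-0.127722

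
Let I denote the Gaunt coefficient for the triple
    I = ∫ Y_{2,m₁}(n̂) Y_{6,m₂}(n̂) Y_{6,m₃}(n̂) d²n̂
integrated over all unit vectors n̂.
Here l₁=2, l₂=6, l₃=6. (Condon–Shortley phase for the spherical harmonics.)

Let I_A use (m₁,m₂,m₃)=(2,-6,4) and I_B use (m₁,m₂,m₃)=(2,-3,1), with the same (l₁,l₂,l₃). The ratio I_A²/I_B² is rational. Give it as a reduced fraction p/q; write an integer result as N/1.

Shared (l₁,l₂,l₃)=(2,6,6): N and (l;000)² cancel in I_A²/I_B².
A: Δ = 2!·2!·10!/15! = 1/90090; Racah Σ t=0..0: t=0:+1/14515200 = 1/14515200; ⇒ 3j(2 6 6; 2 -6 4)² = 2/455, sgn +1
B: Δ = 2!·2!·10!/15! = 1/90090; Racah Σ t=0..0: t=0:+1/120960 = 1/120960; ⇒ 3j(2 6 6; 2 -3 1)² = 24/1001, sgn -1
I_A²/I_B² = (2/455)/(24/1001) = 11/60

11/60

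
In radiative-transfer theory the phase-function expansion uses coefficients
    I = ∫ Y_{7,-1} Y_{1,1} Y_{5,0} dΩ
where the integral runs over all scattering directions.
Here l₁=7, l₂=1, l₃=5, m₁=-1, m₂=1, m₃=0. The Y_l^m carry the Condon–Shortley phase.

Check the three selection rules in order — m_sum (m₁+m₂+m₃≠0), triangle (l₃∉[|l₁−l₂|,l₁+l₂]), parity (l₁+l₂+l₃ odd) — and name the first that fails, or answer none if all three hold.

triangle

m₁+m₂+m₃ = -1 + 1 + 0 = 0  ✓
triangle: |7−1|=6 ≤ l₃=5 ≤ 7+1=8  ✗
parity: l₁+l₂+l₃ = 13 is odd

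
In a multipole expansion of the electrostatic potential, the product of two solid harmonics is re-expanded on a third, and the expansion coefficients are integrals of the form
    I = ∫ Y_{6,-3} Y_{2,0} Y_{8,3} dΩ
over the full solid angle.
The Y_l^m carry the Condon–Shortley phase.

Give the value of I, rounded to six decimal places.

-0.199019

Checks pass: Σm=0; 16 even; l₃=8∈[4,8].
(2·6+1)(2·2+1)(2·8+1) = 1105
Δ: 0! 12! 4! / 17! → 1/30940
sum: t=0:+1/2073600 = 1/2073600
3j²(6 2 8; 0 0 0) = Δ·Π!·Σ² = 28/1105  (sign +1)
sum: t=0:+1/8709120 = 1/8709120
3j²(6 2 8; -3 0 3) = Δ·Π!·Σ² = 55/3094  (sign -1)
combine: 4πI² = 1105·28/1105·55/3094 = 110/221
take √, sign -1: I = -0.19901934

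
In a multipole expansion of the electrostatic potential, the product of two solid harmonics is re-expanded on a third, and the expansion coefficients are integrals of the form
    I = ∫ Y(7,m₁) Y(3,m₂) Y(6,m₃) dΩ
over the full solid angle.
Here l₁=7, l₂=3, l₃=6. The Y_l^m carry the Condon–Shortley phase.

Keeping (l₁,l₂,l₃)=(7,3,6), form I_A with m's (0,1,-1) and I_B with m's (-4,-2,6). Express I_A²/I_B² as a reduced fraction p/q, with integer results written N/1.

l's match ⇒ only the (l;m) 3-j factors differ between A and B.
A: triangle coeff Δ(7,3,6) = 1/2042040; Σ_t [2,4]: t=2:+1/115200 t=3:−1/103680 t=4:+1/1451520 = -1/3628800; (3j)²=1/36465 [(7 3 6; 0 1 -1)], sign=+1
B: triangle coeff Δ(7,3,6) = 1/2042040; Σ_t [1,1]: t=1:−1/43545600 = -1/43545600; (3j)²=11/3094 [(7 3 6; -4 -2 6)], sign=-1
I_A²/I_B² = (1/36465)/(11/3094) = 14/1815

14/1815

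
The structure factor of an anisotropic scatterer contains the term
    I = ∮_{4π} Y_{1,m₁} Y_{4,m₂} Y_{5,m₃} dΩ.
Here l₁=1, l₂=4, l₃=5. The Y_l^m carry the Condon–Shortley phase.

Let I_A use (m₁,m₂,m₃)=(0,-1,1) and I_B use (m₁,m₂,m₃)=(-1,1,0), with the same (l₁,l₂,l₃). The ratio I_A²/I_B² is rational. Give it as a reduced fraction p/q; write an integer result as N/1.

Same 1,4,5: normalisation and zero-m 3j drop out of the ratio.
A: Δ: 0! 2! 8! / 11! → 1/495; sum: t=0:+1/720 = 1/720; 3j²(1 4 5; 0 -1 1) = Δ·Π!·Σ² = 8/165  (sign +1)
B: Δ: 0! 2! 8! / 11! → 1/495; sum: t=0:+1/1440 = 1/1440; 3j²(1 4 5; -1 1 0) = Δ·Π!·Σ² = 2/99  (sign -1)
I_A²/I_B² = (8/165)/(2/99) = 12/5

12/5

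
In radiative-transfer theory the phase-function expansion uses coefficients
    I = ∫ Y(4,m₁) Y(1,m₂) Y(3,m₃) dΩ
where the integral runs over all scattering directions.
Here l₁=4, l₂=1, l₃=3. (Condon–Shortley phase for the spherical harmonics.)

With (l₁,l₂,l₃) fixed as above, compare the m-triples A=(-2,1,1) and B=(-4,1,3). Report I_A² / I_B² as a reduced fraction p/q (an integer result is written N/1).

Shared (l₁,l₂,l₃)=(4,1,3): N and (l;000)² cancel in I_A²/I_B².
A: Δ = 2!·6!·0!/9! = 1/252; Racah Σ t=2..2: t=2:+1/96 = 1/96; ⇒ 3j(4 1 3; -2 1 1)² = 5/84, sgn +1
B: Δ = 2!·6!·0!/9! = 1/252; Racah Σ t=2..2: t=2:+1/1440 = 1/1440; ⇒ 3j(4 1 3; -4 1 3)² = 1/9, sgn +1
I_A²/I_B² = (5/84)/(1/9) = 15/28

15/28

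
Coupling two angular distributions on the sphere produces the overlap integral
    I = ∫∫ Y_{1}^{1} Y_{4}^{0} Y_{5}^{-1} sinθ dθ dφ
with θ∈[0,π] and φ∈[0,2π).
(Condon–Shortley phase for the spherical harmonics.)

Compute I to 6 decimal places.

-0.190188

m-sum 0 ✓  L=10 even ✓  3≤5≤5 ✓
Π(2lᵢ+1) = 3×9×11 = 297
triangle coeff Δ(1,4,5) = 1/495
Σ_t [0,0]: t=0:+1/576 = 1/576
(3j)²=5/99 [(1 4 5; 0 0 0)], sign=-1
Σ_t [0,0]: t=0:+1/1152 = 1/1152
(3j)²=1/33 [(1 4 5; 1 0 -1)], sign=+1
⇒ 4πI² = 5/11
I = (-1)√(5/11/(4π)) = -0.19018827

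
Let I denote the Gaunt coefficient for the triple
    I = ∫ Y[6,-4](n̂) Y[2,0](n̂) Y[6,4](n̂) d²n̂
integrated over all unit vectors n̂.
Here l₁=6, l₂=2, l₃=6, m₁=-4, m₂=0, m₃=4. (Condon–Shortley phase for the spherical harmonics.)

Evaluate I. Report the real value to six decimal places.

Rules hold: Σm=0, L=14 even, 4≤6≤8.
N = 13·5·13 = 845
Δ = 2!·10!·2!/15! = 1/90090
Racah Σ t=0..2: t=0:+1/69120 t=1:−1/14400 t=2:+1/69120 = -7/172800
⇒ 3j(6 2 6; 0 0 0)² = 14/715, sgn -1
Racah Σ t=0..2: t=0:+1/14515200 t=1:−1/362880 t=2:+1/322560 = 1/2419200
⇒ 3j(6 2 6; -4 0 4)² = 2/5005, sgn +1
4πI² = N·(3j₀)²·(3jₘ)² = 4/605
I = -1·√(0.00661157/4π) = -0.02293757

-0.022938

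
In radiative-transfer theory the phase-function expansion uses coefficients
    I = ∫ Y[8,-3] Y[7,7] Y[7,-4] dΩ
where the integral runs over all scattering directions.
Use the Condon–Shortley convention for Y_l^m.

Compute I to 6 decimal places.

0.138042

Checks pass: Σm=0; 22 even; l₃=7∈[1,15].
(2·8+1)(2·7+1)(2·7+1) = 3825
Δ: 8! 8! 6! / 23! → 1/22086194130
sum: t=1:−1/18289152000 t=2:+1/248832000 t=3:−1/24883200 t=4:+1/11943936 t=5:−1/24883200 t=6:+1/248832000 t=7:−1/18289152000 = 11/975421440
3j²(8 7 7; 0 0 0) = Δ·Π!·Σ² = 1750/289731  (sign -1)
sum: t=8:+1/20901888000 = 1/20901888000
3j²(8 7 7; -3 7 -4) = Δ·Π!·Σ² = 77/7429  (sign -1)
combine: 4πI² = 3825·1750/289731·77/7429 = 10106250/42204149
take √, sign +1: I = 0.13804240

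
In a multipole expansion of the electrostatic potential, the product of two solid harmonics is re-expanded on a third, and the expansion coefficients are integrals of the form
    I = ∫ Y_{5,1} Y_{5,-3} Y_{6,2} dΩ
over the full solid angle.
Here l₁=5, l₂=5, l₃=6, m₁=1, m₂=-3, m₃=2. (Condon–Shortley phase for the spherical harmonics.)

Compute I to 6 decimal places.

m-sum 0 ✓  L=16 even ✓  0≤6≤10 ✓
Π(2lᵢ+1) = 11×11×13 = 1573
triangle coeff Δ(5,5,6) = 1/28588560
Σ_t [0,4]: t=0:+1/345600 t=1:−1/13824 t=2:+1/5184 t=3:−1/13824 t=4:+1/345600 = 7/129600
(3j)²=80/7293 [(5 5 6; 0 0 0)], sign=+1
Σ_t [0,2]: t=0:+1/55296 t=1:−1/25920 t=2:+1/138240 = -11/829440
(3j)²=11/1326 [(5 5 6; 1 -3 2)], sign=-1
⇒ 4πI² = 4840/33813
I = (-1)√(4840/33813/(4π)) = -0.10672739

-0.106727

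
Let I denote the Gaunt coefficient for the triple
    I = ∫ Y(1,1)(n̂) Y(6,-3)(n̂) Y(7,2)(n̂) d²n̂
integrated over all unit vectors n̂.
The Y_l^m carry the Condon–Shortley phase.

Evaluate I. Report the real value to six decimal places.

Rules hold: Σm=0, L=14 even, 5≤7≤7.
N = 3·13·15 = 585
Δ = 0!·2!·12!/15! = 1/1365
Racah Σ t=0..0: t=0:+1/518400 = 1/518400
⇒ 3j(1 6 7; 0 0 0)² = 7/195, sgn -1
Racah Σ t=0..0: t=0:+1/4354560 = 1/4354560
⇒ 3j(1 6 7; 1 -3 2)² = 2/273, sgn -1
4πI² = N·(3j₀)²·(3jₘ)² = 2/13
I = +1·√(0.153846/4π) = 0.11064668

0.110647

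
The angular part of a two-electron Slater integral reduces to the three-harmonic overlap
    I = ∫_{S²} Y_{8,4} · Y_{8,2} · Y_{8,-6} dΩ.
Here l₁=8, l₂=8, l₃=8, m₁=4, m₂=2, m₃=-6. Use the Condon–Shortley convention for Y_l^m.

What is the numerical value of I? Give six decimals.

Checks pass: Σm=0; 24 even; l₃=8∈[0,16].
(2·8+1)(2·8+1)(2·8+1) = 4913
Δ: 8! 8! 8! / 25! → 1/236637794250
sum: t=0:+1/65548320768000 t=1:−1/128024064000 t=2:+1/2985984000 t=3:−1/373248000 t=4:+1/191102976 t=5:−1/373248000 t=6:+1/2985984000 t=7:−1/128024064000 t=8:+1/65548320768000 = 11/20808990720
3j²(8 8 8; 0 0 0) = Δ·Π!·Σ² = 490/96577  (sign +1)
sum: t=2:+1/83607552000 t=3:−1/18289152000 t=4:+1/33443020800 = -1/78033715200
3j²(8 8 8; 4 2 -6) = Δ·Π!·Σ² = 27/7429  (sign -1)
combine: 4πI² = 4913·490/96577·27/7429 = 224910/2482597
take √, sign -1: I = -0.08490756

-0.084908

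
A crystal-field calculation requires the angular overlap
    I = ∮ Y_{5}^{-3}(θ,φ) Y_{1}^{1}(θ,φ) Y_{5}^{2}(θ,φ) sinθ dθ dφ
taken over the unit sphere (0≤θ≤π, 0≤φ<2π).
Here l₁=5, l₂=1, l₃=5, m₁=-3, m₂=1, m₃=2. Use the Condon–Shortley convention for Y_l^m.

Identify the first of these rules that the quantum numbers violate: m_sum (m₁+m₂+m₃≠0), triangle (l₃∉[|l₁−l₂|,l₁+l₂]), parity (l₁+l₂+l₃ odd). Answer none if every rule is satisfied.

parity

Σmᵢ = 0  ✓
l₃∈[|l₁−l₂|,l₁+l₂]=[4,6], have l₃=5  ✓
Σlᵢ = 11 ⇒ odd  ✗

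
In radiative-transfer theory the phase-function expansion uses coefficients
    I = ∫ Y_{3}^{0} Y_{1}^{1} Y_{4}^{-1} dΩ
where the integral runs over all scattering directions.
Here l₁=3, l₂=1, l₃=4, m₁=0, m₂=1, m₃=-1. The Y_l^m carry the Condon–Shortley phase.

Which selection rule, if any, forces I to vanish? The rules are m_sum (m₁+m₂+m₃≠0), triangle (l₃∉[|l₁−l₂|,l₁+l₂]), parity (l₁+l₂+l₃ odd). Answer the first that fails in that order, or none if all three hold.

m₁+m₂+m₃ = 0 + 1 − 1 = 0  ✓
triangle: |3−1|=2 ≤ l₃=4 ≤ 3+1=4  ✓
parity: l₁+l₂+l₃ = 8 is even  ✓

none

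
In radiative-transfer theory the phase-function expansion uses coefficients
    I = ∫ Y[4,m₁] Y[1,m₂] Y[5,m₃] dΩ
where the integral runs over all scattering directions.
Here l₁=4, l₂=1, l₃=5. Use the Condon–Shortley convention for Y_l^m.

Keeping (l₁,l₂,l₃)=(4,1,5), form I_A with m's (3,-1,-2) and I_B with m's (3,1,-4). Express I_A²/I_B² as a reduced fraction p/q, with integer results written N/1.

Shared (l₁,l₂,l₃)=(4,1,5): N and (l;000)² cancel in I_A²/I_B².
A: Δ = 0!·8!·2!/11! = 1/495; Racah Σ t=0..0: t=0:+1/10080 = 1/10080; ⇒ 3j(4 1 5; 3 -1 -2)² = 1/165, sgn -1
B: Δ = 0!·8!·2!/11! = 1/495; Racah Σ t=0..0: t=0:+1/10080 = 1/10080; ⇒ 3j(4 1 5; 3 1 -4)² = 4/55, sgn -1
I_A²/I_B² = (1/165)/(4/55) = 1/12

1/12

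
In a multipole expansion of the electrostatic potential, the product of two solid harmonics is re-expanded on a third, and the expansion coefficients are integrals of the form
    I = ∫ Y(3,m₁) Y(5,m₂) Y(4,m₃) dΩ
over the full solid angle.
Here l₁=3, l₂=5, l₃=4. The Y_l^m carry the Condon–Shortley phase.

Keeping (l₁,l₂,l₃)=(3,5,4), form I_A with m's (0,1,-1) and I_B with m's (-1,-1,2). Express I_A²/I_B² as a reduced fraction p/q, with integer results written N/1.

Shared (l₁,l₂,l₃)=(3,5,4): N and (l;000)² cancel in I_A²/I_B².
A: Δ = 4!·2!·6!/13! = 1/180180; Racah Σ t=1..3: t=1:−1/1440 t=2:+1/192 t=3:−1/432 = 19/8640; ⇒ 3j(3 5 4; 0 1 -1)² = 361/30030, sgn -1
B: Δ = 4!·2!·6!/13! = 1/180180; Racah Σ t=2..4: t=2:+1/384 t=3:−1/720 t=4:+1/34560 = 43/34560; ⇒ 3j(3 5 4; -1 -1 2)² = 1849/180180, sgn +1
I_A²/I_B² = (361/30030)/(1849/180180) = 2166/1849

2166/1849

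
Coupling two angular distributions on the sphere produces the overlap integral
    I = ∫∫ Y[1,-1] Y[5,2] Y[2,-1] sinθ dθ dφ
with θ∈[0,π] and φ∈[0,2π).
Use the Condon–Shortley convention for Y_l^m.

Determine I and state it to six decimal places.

triangle: need 4≤l₃≤6, have 2; I=0

0.000000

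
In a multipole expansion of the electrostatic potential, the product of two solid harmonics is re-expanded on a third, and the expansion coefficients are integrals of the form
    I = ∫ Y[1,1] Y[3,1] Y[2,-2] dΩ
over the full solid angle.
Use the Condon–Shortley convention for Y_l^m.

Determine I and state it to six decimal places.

Rules hold: Σm=0, L=6 even, 2≤2≤4.
N = 3·7·5 = 105
Δ = 2!·0!·4!/7! = 1/105
Racah Σ t=1..1: t=1:−1/4 = -1/4
⇒ 3j(1 3 2; 0 0 0)² = 3/35, sgn -1
Racah Σ t=0..0: t=0:+1/48 = 1/48
⇒ 3j(1 3 2; 1 1 -2)² = 1/105, sgn +1
4πI² = N·(3j₀)²·(3jₘ)² = 3/35
I = -1·√(0.0857143/4π) = -0.08258890

-0.082589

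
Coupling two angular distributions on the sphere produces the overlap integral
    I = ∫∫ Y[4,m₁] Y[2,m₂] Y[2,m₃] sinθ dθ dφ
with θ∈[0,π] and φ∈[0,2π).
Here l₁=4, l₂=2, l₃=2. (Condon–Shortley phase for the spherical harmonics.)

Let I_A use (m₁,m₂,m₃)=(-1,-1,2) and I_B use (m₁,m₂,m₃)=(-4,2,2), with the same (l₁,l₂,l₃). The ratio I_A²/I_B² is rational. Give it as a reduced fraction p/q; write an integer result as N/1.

Same 4,2,2: normalisation and zero-m 3j drop out of the ratio.
A: Δ: 4! 4! 0! / 9! → 1/630; sum: t=1:−1/144 = -1/144; 3j²(4 2 2; -1 -1 2) = Δ·Π!·Σ² = 1/126  (sign -1)
B: Δ: 4! 4! 0! / 9! → 1/630; sum: t=4:+1/576 = 1/576; 3j²(4 2 2; -4 2 2) = Δ·Π!·Σ² = 1/9  (sign +1)
I_A²/I_B² = (1/126)/(1/9) = 1/14

1/14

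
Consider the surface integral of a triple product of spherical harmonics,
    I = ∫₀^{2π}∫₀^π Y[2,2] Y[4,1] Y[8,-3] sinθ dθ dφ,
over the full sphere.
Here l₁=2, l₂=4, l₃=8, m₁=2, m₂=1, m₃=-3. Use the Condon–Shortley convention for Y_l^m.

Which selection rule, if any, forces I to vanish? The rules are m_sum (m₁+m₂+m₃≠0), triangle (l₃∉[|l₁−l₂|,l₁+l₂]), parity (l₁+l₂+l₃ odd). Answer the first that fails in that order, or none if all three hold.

Σmᵢ = 0  ✓
l₃∈[|l₁−l₂|,l₁+l₂]=[2,6], have l₃=8  ✗
Σlᵢ = 14 ⇒ even

triangle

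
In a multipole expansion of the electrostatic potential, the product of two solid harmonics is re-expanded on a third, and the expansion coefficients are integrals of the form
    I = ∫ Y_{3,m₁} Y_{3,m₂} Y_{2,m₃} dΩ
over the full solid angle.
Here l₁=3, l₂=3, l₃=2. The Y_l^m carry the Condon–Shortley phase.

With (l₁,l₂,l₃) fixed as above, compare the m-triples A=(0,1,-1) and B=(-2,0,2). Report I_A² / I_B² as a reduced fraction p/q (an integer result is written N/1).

l's match ⇒ only the (l;m) 3-j factors differ between A and B.
A: triangle coeff Δ(3,3,2) = 1/3780; Σ_t [2,3]: t=2:+1/8 t=3:−1/12 = 1/24; (3j)²=1/210 [(3 3 2; 0 1 -1)], sign=-1
B: triangle coeff Δ(3,3,2) = 1/3780; Σ_t [3,3]: t=3:−1/24 = -1/24; (3j)²=1/21 [(3 3 2; -2 0 2)], sign=-1
I_A²/I_B² = (1/210)/(1/21) = 1/10

1/10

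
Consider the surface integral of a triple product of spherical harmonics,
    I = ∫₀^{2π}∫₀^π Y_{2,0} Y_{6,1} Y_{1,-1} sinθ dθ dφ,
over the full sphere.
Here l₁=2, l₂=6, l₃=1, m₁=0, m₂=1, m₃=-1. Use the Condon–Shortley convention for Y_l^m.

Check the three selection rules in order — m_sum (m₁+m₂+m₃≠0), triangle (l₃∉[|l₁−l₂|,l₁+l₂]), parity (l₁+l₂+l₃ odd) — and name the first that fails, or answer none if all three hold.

azimuthal sum: 0 + 1 − 1 = 0  ✓
4 ≤ 1 ≤ 8 (triangle on l)  ✗
L = 2 + 6 + 1 = 9 (odd)

triangle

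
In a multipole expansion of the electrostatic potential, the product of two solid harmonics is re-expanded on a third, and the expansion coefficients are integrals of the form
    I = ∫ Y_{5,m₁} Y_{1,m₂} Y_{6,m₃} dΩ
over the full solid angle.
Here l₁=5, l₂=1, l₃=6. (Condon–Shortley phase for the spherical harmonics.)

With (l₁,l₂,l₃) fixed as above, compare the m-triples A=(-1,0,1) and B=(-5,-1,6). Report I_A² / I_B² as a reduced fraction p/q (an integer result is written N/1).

35/66

Shared (l₁,l₂,l₃)=(5,1,6): N and (l;000)² cancel in I_A²/I_B².
A: Δ = 0!·10!·2!/13! = 1/858; Racah Σ t=0..0: t=0:+1/17280 = 1/17280; ⇒ 3j(5 1 6; -1 0 1)² = 35/858, sgn -1
B: Δ = 0!·10!·2!/13! = 1/858; Racah Σ t=0..0: t=0:+1/7257600 = 1/7257600; ⇒ 3j(5 1 6; -5 -1 6)² = 1/13, sgn +1
I_A²/I_B² = (35/858)/(1/13) = 35/66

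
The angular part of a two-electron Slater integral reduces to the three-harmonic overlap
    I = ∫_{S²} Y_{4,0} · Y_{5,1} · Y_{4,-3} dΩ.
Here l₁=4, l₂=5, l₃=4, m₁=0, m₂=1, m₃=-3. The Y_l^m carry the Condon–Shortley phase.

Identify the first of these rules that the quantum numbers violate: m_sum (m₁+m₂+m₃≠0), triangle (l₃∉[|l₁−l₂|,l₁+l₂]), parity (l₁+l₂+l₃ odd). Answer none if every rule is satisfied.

m₁+m₂+m₃ = 0 + 1 − 3 = -2  ✗
triangle: |4−5|=1 ≤ l₃=4 ≤ 4+5=9
parity: l₁+l₂+l₃ = 13 is odd

m_sum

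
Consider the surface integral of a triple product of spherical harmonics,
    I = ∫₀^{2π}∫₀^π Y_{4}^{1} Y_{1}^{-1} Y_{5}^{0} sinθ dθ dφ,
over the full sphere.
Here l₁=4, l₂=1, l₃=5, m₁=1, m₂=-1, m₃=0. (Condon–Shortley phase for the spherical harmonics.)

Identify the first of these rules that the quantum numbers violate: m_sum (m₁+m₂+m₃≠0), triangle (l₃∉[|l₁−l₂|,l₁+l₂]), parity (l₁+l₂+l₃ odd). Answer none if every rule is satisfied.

none

m₁+m₂+m₃ = 1 − 1 + 0 = 0  ✓
triangle: |4−1|=3 ≤ l₃=5 ≤ 4+1=5  ✓
parity: l₁+l₂+l₃ = 10 is even  ✓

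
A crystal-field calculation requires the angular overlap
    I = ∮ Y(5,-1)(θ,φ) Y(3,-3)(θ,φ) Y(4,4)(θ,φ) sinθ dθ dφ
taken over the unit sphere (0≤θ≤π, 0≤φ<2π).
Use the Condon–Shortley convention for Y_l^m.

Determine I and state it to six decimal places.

Checks pass: Σm=0; 12 even; l₃=4∈[2,8].
(2·5+1)(2·3+1)(2·4+1) = 693
Δ: 4! 6! 2! / 13! → 1/180180
sum: t=1:−1/576 t=2:+1/144 t=3:−1/576 = 1/288
3j²(5 3 4; 0 0 0) = Δ·Π!·Σ² = 20/1001  (sign +1)
sum: t=0:+1/34560 = 1/34560
3j²(5 3 4; -1 -3 4) = Δ·Π!·Σ² = 1/429  (sign +1)
combine: 4πI² = 693·20/1001·1/429 = 60/1859
take √, sign +1: I = 0.05067935

0.050679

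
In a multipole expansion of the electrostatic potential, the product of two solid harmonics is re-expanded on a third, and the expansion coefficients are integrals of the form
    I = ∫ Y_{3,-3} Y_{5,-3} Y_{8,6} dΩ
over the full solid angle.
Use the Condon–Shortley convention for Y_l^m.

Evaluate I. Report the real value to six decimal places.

0.230069

Rules hold: Σm=0, L=16 even, 2≤8≤8.
N = 7·11·17 = 1309
Δ = 0!·6!·10!/17! = 1/136136
Racah Σ t=0..0: t=0:+1/518400 = 1/518400
⇒ 3j(3 5 8; 0 0 0)² = 56/2431, sgn +1
Racah Σ t=0..0: t=0:+1/58060800 = 1/58060800
⇒ 3j(3 5 8; -3 -3 6)² = 3/136, sgn +1
4πI² = N·(3j₀)²·(3jₘ)² = 147/221
I = +1·√(0.665158/4π) = 0.23006873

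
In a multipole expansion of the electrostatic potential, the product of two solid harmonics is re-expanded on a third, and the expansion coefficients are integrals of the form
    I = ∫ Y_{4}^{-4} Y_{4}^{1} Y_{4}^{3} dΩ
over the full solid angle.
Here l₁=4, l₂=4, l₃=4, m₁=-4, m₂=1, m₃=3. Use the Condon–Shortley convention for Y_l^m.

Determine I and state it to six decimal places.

Checks pass: Σm=0; 12 even; l₃=4∈[0,8].
(2·4+1)(2·4+1)(2·4+1) = 729
Δ: 4! 4! 4! / 13! → 1/450450
sum: t=0:+1/13824 t=1:−1/216 t=2:+1/64 t=3:−1/216 t=4:+1/13824 = 5/768
3j²(4 4 4; 0 0 0) = Δ·Π!·Σ² = 18/1001  (sign +1)
sum: t=4:+1/3456 = 1/3456
3j²(4 4 4; -4 1 3) = Δ·Π!·Σ² = 35/1287  (sign -1)
combine: 4πI² = 729·18/1001·35/1287 = 7290/20449
take √, sign -1: I = -0.16843130

-0.168431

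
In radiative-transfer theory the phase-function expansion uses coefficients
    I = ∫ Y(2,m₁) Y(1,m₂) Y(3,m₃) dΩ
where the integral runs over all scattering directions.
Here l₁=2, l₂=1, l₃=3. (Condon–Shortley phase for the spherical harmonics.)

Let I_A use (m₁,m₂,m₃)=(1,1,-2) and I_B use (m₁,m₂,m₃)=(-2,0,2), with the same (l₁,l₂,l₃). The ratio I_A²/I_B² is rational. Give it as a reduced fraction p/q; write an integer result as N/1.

2/1

Shared (l₁,l₂,l₃)=(2,1,3): N and (l;000)² cancel in I_A²/I_B².
A: Δ = 0!·4!·2!/7! = 1/105; Racah Σ t=0..0: t=0:+1/12 = 1/12; ⇒ 3j(2 1 3; 1 1 -2)² = 2/21, sgn -1
B: Δ = 0!·4!·2!/7! = 1/105; Racah Σ t=0..0: t=0:+1/24 = 1/24; ⇒ 3j(2 1 3; -2 0 2)² = 1/21, sgn -1
I_A²/I_B² = (2/21)/(1/21) = 2/1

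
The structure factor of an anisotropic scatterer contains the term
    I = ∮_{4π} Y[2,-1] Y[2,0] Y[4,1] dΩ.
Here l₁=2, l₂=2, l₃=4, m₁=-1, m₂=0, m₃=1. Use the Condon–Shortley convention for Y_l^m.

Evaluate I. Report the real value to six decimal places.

Rules hold: Σm=0, L=8 even, 0≤4≤4.
N = 5·5·9 = 225
Δ = 0!·4!·4!/9! = 1/630
Racah Σ t=0..0: t=0:+1/16 = 1/16
⇒ 3j(2 2 4; 0 0 0)² = 2/35, sgn +1
Racah Σ t=0..0: t=0:+1/24 = 1/24
⇒ 3j(2 2 4; -1 0 1)² = 1/21, sgn -1
4πI² = N·(3j₀)²·(3jₘ)² = 30/49
I = -1·√(0.612245/4π) = -0.22072812

-0.220728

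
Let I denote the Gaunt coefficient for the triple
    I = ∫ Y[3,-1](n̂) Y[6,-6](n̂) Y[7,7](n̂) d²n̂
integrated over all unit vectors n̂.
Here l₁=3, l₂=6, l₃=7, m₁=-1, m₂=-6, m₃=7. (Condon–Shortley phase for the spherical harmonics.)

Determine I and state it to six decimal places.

0.220392

m-sum 0 ✓  L=16 even ✓  3≤7≤9 ✓
Π(2lᵢ+1) = 7×13×15 = 1365
triangle coeff Δ(3,6,7) = 1/2042040
Σ_t [0,2]: t=0:+1/207360 t=1:−1/57600 t=2:+1/207360 = -1/129600
(3j)²=168/12155 [(3 6 7; 0 0 0)], sign=+1
Σ_t [0,0]: t=0:+1/174182400 = 1/174182400
(3j)²=11/340 [(3 6 7; -1 -6 7)], sign=+1
⇒ 4πI² = 882/1445
I = (+1)√(882/1445/(4π)) = 0.22039180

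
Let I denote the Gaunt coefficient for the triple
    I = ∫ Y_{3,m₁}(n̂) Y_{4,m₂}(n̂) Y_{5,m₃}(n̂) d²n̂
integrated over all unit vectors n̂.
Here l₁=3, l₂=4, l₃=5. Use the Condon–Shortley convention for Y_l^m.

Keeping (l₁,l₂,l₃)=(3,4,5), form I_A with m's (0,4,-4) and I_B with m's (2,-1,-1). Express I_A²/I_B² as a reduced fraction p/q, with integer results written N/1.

7056/3125

Shared (l₁,l₂,l₃)=(3,4,5): N and (l;000)² cancel in I_A²/I_B².
A: Δ = 2!·4!·6!/13! = 1/180180; Racah Σ t=2..2: t=2:+1/8640 = 1/8640; ⇒ 3j(3 4 5; 0 4 -4)² = 28/715, sgn -1
B: Δ = 2!·4!·6!/13! = 1/180180; Racah Σ t=0..1: t=0:+1/432 t=1:−1/1152 = 5/3456; ⇒ 3j(3 4 5; 2 -1 -1)² = 625/36036, sgn +1
I_A²/I_B² = (28/715)/(625/36036) = 7056/3125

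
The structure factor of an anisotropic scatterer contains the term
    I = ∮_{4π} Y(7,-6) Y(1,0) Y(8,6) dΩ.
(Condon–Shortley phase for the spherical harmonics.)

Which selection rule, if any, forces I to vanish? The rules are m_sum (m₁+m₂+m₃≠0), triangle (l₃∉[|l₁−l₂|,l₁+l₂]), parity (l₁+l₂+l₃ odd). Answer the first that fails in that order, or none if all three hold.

azimuthal sum: -6 + 0 + 6 = 0  ✓
6 ≤ 8 ≤ 8 (triangle on l)  ✓
L = 7 + 1 + 8 = 16 (even)  ✓

none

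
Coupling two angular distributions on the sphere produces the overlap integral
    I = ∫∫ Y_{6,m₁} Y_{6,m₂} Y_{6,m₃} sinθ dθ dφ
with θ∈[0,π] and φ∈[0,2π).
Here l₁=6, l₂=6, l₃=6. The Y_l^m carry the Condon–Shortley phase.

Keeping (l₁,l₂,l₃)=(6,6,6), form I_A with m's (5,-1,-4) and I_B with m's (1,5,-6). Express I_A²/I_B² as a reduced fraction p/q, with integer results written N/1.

l's match ⇒ only the (l;m) 3-j factors differ between A and B.
A: triangle coeff Δ(6,6,6) = 1/325909584; Σ_t [0,1]: t=0:+1/10368000 t=1:−1/4147200 = -1/6912000; (3j)²=189/16796 [(6 6 6; 5 -1 -4)], sign=-1
B: triangle coeff Δ(6,6,6) = 1/325909584; Σ_t [5,5]: t=5:−1/62208000 = -1/62208000; (3j)²=77/8398 [(6 6 6; 1 5 -6)], sign=-1
I_A²/I_B² = (189/16796)/(77/8398) = 27/22

27/22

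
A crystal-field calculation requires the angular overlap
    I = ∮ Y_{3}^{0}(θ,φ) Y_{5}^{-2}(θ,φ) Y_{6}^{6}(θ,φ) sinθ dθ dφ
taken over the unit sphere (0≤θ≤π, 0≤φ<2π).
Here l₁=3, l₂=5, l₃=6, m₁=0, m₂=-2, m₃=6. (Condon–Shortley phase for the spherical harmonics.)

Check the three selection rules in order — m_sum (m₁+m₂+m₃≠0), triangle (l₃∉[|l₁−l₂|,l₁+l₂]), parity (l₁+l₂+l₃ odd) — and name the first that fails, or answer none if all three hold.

Σmᵢ = 4  ✗
l₃∈[|l₁−l₂|,l₁+l₂]=[2,8], have l₃=6
Σlᵢ = 14 ⇒ even

m_sum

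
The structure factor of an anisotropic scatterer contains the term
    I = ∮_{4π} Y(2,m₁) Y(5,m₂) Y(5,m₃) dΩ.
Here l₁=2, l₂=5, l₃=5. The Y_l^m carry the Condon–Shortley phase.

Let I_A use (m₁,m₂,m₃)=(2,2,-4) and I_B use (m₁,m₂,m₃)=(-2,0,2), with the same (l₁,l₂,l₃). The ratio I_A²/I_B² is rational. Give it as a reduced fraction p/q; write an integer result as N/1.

Shared (l₁,l₂,l₃)=(2,5,5): N and (l;000)² cancel in I_A²/I_B².
A: Δ = 2!·2!·8!/13! = 1/38610; Racah Σ t=0..0: t=0:+1/20160 = 1/20160; ⇒ 3j(2 5 5; 2 2 -4)² = 12/715, sgn -1
B: Δ = 2!·2!·8!/13! = 1/38610; Racah Σ t=2..2: t=2:+1/2880 = 1/2880; ⇒ 3j(2 5 5; -2 0 2)² = 14/429, sgn -1
I_A²/I_B² = (12/715)/(14/429) = 18/35

18/35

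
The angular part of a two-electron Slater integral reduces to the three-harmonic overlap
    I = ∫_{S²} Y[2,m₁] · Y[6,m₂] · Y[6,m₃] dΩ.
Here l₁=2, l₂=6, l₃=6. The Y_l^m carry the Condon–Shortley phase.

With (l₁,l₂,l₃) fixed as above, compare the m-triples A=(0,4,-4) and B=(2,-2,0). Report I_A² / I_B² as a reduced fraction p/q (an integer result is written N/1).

Shared (l₁,l₂,l₃)=(2,6,6): N and (l;000)² cancel in I_A²/I_B².
A: Δ = 2!·2!·10!/15! = 1/90090; Racah Σ t=0..2: t=0:+1/14515200 t=1:−1/362880 t=2:+1/322560 = 1/2419200; ⇒ 3j(2 6 6; 0 4 -4)² = 2/5005, sgn +1
B: Δ = 2!·2!·10!/15! = 1/90090; Racah Σ t=0..0: t=0:+1/69120 = 1/69120; ⇒ 3j(2 6 6; 2 -2 0)² = 4/143, sgn +1
I_A²/I_B² = (2/5005)/(4/143) = 1/70

1/70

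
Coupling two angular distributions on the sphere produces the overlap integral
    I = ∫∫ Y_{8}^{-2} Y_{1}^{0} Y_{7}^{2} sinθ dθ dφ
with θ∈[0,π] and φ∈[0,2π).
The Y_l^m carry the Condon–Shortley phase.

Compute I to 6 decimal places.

m-sum 0 ✓  L=16 even ✓  7≤7≤9 ✓
Π(2lᵢ+1) = 17×3×15 = 765
triangle coeff Δ(8,1,7) = 1/2040
Σ_t [1,1]: t=1:−1/25401600 = -1/25401600
(3j)²=8/255 [(8 1 7; 0 0 0)], sign=+1
Σ_t [1,1]: t=1:−1/43545600 = -1/43545600
(3j)²=1/34 [(8 1 7; -2 0 2)], sign=+1
⇒ 4πI² = 12/17
I = (+1)√(12/17/(4π)) = 0.23700703

0.237007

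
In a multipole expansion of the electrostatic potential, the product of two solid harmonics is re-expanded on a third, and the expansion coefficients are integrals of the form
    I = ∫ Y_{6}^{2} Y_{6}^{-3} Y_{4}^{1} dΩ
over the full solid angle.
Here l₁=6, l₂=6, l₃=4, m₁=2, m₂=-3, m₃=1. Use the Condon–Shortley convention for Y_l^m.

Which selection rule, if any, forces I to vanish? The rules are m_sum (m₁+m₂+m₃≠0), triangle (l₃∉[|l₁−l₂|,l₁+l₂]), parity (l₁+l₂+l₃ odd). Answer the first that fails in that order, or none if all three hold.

none

m₁+m₂+m₃ = 2 − 3 + 1 = 0  ✓
triangle: |6−6|=0 ≤ l₃=4 ≤ 6+6=12  ✓
parity: l₁+l₂+l₃ = 16 is even  ✓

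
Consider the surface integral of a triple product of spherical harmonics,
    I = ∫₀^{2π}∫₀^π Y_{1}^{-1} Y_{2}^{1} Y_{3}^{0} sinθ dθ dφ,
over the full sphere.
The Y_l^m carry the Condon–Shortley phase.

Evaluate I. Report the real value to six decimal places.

Rules hold: Σm=0, L=6 even, 1≤3≤3.
N = 3·5·7 = 105
Δ = 0!·2!·4!/7! = 1/105
Racah Σ t=0..0: t=0:+1/4 = 1/4
⇒ 3j(1 2 3; 0 0 0)² = 3/35, sgn -1
Racah Σ t=0..0: t=0:+1/12 = 1/12
⇒ 3j(1 2 3; -1 1 0)² = 1/35, sgn -1
4πI² = N·(3j₀)²·(3jₘ)² = 9/35
I = +1·√(0.257143/4π) = 0.14304817

0.143048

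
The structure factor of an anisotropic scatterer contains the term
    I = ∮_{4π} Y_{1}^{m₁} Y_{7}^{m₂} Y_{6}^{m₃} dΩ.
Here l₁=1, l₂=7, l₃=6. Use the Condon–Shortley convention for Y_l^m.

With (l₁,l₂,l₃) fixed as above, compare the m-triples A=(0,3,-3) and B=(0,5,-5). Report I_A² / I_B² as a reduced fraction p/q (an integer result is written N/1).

Same 1,7,6: normalisation and zero-m 3j drop out of the ratio.
A: Δ: 2! 0! 12! / 15! → 1/1365; sum: t=1:−1/2177280 = -1/2177280; 3j²(1 7 6; 0 3 -3) = Δ·Π!·Σ² = 8/273  (sign +1)
B: Δ: 2! 0! 12! / 15! → 1/1365; sum: t=1:−1/39916800 = -1/39916800; 3j²(1 7 6; 0 5 -5) = Δ·Π!·Σ² = 8/455  (sign +1)
I_A²/I_B² = (8/273)/(8/455) = 5/3

5/3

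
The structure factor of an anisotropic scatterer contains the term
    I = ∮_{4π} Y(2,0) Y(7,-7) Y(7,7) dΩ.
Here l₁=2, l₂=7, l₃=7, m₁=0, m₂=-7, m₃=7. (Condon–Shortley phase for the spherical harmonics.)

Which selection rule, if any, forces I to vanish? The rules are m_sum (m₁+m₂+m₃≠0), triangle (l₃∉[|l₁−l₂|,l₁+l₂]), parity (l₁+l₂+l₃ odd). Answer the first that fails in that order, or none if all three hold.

none

Σmᵢ = 0  ✓
l₃∈[|l₁−l₂|,l₁+l₂]=[5,9], have l₃=7  ✓
Σlᵢ = 16 ⇒ even  ✓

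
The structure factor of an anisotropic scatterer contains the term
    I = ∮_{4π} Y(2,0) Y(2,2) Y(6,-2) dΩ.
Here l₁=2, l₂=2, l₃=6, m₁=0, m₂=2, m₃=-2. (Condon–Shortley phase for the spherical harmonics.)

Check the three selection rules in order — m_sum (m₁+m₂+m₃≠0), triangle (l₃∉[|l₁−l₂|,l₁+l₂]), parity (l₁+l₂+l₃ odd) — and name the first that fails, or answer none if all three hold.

triangle

Σmᵢ = 0  ✓
l₃∈[|l₁−l₂|,l₁+l₂]=[0,4], have l₃=6  ✗
Σlᵢ = 10 ⇒ even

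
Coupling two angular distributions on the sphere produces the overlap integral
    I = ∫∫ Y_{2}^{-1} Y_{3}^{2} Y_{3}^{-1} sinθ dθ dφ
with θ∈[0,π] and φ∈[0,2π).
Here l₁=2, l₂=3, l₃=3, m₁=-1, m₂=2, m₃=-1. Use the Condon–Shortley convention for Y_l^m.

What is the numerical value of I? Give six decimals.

0.162868

m-sum 0 ✓  L=8 even ✓  1≤3≤5 ✓
Π(2lᵢ+1) = 5×7×7 = 245
triangle coeff Δ(2,3,3) = 1/3780
Σ_t [0,2]: t=0:+1/24 t=1:−1/4 t=2:+1/24 = -1/6
(3j)²=4/105 [(2 3 3; 0 0 0)], sign=+1
Σ_t [1,2]: t=1:−1/48 t=2:+1/12 = 1/16
(3j)²=1/28 [(2 3 3; -1 2 -1)], sign=+1
⇒ 4πI² = 1/3
I = (+1)√(1/3/(4π)) = 0.16286750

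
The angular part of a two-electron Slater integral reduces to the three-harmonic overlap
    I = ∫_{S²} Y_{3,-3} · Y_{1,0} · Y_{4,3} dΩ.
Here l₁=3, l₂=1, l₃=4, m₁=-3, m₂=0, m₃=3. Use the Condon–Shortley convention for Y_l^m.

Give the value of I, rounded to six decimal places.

m-sum 0 ✓  L=8 even ✓  2≤4≤4 ✓
Π(2lᵢ+1) = 7×3×9 = 189
triangle coeff Δ(3,1,4) = 1/252
Σ_t [0,0]: t=0:+1/36 = 1/36
(3j)²=4/63 [(3 1 4; 0 0 0)], sign=+1
Σ_t [0,0]: t=0:+1/720 = 1/720
(3j)²=1/36 [(3 1 4; -3 0 3)], sign=-1
⇒ 4πI² = 1/3
I = (-1)√(1/3/(4π)) = -0.16286750

-0.162868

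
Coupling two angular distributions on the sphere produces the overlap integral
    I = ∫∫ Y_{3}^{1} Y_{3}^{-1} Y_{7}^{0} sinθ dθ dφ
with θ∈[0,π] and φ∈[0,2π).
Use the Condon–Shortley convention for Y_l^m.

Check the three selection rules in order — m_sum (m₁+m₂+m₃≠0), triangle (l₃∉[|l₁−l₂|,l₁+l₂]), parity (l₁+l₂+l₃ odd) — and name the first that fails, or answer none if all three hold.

azimuthal sum: 1 − 1 + 0 = 0  ✓
0 ≤ 7 ≤ 6 (triangle on l)  ✗
L = 3 + 3 + 7 = 13 (odd)

triangle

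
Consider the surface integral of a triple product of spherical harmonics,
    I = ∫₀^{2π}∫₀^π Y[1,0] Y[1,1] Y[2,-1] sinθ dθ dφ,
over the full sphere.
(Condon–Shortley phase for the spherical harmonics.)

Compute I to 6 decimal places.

m-sum 0 ✓  L=4 even ✓  0≤2≤2 ✓
Π(2lᵢ+1) = 3×3×5 = 45
triangle coeff Δ(1,1,2) = 1/30
Σ_t [0,0]: t=0:+1/1 = 1/1
(3j)²=2/15 [(1 1 2; 0 0 0)], sign=+1
Σ_t [0,0]: t=0:+1/2 = 1/2
(3j)²=1/10 [(1 1 2; 0 1 -1)], sign=-1
⇒ 4πI² = 3/5
I = (-1)√(3/5/(4π)) = -0.21850969

-0.218510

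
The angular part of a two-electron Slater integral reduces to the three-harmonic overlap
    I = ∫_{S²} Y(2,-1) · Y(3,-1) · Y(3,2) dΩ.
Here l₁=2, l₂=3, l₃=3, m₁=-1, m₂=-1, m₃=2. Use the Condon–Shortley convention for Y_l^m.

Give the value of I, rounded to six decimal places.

0.162868

Rules hold: Σm=0, L=8 even, 1≤3≤5.
N = 5·7·7 = 245
Δ = 2!·2!·4!/9! = 1/3780
Racah Σ t=0..2: t=0:+1/24 t=1:−1/4 t=2:+1/24 = -1/6
⇒ 3j(2 3 3; 0 0 0)² = 4/105, sgn +1
Racah Σ t=1..2: t=1:−1/12 t=2:+1/48 = -1/16
⇒ 3j(2 3 3; -1 -1 2)² = 1/28, sgn +1
4πI² = N·(3j₀)²·(3jₘ)² = 1/3
I = +1·√(0.333333/4π) = 0.16286750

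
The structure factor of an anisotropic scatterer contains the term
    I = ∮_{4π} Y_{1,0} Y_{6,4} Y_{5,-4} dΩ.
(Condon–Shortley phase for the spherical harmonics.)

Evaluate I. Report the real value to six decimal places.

0.182727

Rules hold: Σm=0, L=12 even, 5≤5≤7.
N = 3·13·11 = 429
Δ = 2!·0!·10!/13! = 1/858
Racah Σ t=1..1: t=1:−1/14400 = -1/14400
⇒ 3j(1 6 5; 0 0 0)² = 6/143, sgn +1
Racah Σ t=1..1: t=1:−1/362880 = -1/362880
⇒ 3j(1 6 5; 0 4 -4)² = 10/429, sgn +1
4πI² = N·(3j₀)²·(3jₘ)² = 60/143
I = +1·√(0.41958/4π) = 0.18272698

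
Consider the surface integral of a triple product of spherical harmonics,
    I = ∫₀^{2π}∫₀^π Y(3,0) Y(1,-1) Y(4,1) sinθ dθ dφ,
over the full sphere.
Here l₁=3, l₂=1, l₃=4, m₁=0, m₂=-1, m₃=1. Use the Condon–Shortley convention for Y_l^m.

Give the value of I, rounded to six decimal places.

m-sum 0 ✓  L=8 even ✓  2≤4≤4 ✓
Π(2lᵢ+1) = 7×3×9 = 189
triangle coeff Δ(3,1,4) = 1/252
Σ_t [0,0]: t=0:+1/36 = 1/36
(3j)²=4/63 [(3 1 4; 0 0 0)], sign=+1
Σ_t [0,0]: t=0:+1/72 = 1/72
(3j)²=5/126 [(3 1 4; 0 -1 1)], sign=-1
⇒ 4πI² = 10/21
I = (-1)√(10/21/(4π)) = -0.19466390

-0.194664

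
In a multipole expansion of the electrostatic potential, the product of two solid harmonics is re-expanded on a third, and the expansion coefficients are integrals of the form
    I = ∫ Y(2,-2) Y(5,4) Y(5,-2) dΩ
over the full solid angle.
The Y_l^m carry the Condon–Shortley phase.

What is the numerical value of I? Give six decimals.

m-sum 0 ✓  L=12 even ✓  3≤5≤7 ✓
Π(2lᵢ+1) = 5×11×11 = 605
triangle coeff Δ(2,5,5) = 1/38610
Σ_t [0,2]: t=0:+1/2880 t=1:−1/576 t=2:+1/2880 = -1/960
(3j)²=10/429 [(2 5 5; 0 0 0)], sign=+1
Σ_t [2,2]: t=2:+1/20160 = 1/20160
(3j)²=12/715 [(2 5 5; -2 4 -2)], sign=-1
⇒ 4πI² = 40/169
I = (-1)√(40/169/(4π)) = -0.13724032

-0.137240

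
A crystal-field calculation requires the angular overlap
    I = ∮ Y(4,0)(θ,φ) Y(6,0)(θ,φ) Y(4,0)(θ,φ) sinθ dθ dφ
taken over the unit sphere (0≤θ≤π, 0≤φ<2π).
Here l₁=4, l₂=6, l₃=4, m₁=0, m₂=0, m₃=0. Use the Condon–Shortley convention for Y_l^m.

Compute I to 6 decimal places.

m-sum 0 ✓  L=14 even ✓  2≤4≤10 ✓
Π(2lᵢ+1) = 9×13×9 = 1053
triangle coeff Δ(4,6,4) = 1/1261260
Σ_t [2,4]: t=2:+1/4608 t=3:−1/1296 t=4:+1/4608 = -7/20736
(3j)²=20/1287 [(4 6 4; 0 0 0)], sign=-1
(m-triple is (0,0,0) — same symbol as above.)
⇒ 4πI² = 400/1573
I = (+1)√(400/1573/(4π)) = 0.14225276

0.142253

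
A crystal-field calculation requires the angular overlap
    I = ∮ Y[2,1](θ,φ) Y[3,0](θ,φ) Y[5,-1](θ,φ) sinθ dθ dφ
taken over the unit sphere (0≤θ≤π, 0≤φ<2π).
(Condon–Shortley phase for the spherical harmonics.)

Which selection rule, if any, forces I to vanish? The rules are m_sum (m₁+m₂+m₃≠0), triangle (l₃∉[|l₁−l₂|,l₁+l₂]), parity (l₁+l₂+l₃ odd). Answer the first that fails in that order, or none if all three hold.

Σmᵢ = 0  ✓
l₃∈[|l₁−l₂|,l₁+l₂]=[1,5], have l₃=5  ✓
Σlᵢ = 10 ⇒ even  ✓

none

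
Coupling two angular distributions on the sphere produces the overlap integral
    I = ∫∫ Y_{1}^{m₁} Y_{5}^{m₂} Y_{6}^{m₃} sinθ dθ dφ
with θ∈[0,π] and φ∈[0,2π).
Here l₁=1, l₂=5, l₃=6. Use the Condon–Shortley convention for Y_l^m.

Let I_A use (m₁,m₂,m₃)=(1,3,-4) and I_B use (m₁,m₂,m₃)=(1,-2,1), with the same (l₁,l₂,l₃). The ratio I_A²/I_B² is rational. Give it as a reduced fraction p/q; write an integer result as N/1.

9/2

l's match ⇒ only the (l;m) 3-j factors differ between A and B.
A: triangle coeff Δ(1,5,6) = 1/858; Σ_t [0,0]: t=0:+1/161280 = 1/161280; (3j)²=15/286 [(1 5 6; 1 3 -4)], sign=+1
B: triangle coeff Δ(1,5,6) = 1/858; Σ_t [0,0]: t=0:+1/60480 = 1/60480; (3j)²=5/429 [(1 5 6; 1 -2 1)], sign=-1
I_A²/I_B² = (15/286)/(5/429) = 9/2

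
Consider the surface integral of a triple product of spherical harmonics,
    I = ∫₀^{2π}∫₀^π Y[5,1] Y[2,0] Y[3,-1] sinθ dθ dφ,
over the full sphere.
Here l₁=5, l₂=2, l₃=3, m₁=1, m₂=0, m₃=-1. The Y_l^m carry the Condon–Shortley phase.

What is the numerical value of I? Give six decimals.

Rules hold: Σm=0, L=10 even, 3≤3≤7.
N = 11·5·7 = 385
Δ = 4!·6!·0!/11! = 1/2310
Racah Σ t=2..2: t=2:+1/144 = 1/144
⇒ 3j(5 2 3; 0 0 0)² = 10/231, sgn -1
Racah Σ t=2..2: t=2:+1/192 = 1/192
⇒ 3j(5 2 3; 1 0 -1)² = 3/77, sgn +1
4πI² = N·(3j₀)²·(3jₘ)² = 50/77
I = -1·√(0.649351/4π) = -0.22731846

-0.227318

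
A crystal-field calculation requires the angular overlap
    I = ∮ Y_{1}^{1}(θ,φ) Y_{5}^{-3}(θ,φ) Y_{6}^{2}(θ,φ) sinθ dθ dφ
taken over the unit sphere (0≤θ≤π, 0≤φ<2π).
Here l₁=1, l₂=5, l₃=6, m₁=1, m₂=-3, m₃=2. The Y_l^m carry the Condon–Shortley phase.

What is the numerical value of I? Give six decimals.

0.100084

Checks pass: Σm=0; 12 even; l₃=6∈[4,6].
(2·1+1)(2·5+1)(2·6+1) = 429
Δ: 0! 2! 10! / 13! → 1/858
sum: t=0:+1/14400 = 1/14400
3j²(1 5 6; 0 0 0) = Δ·Π!·Σ² = 6/143  (sign +1)
sum: t=0:+1/161280 = 1/161280
3j²(1 5 6; 1 -3 2) = Δ·Π!·Σ² = 1/143  (sign +1)
combine: 4πI² = 429·6/143·1/143 = 18/143
take √, sign +1: I = 0.10008369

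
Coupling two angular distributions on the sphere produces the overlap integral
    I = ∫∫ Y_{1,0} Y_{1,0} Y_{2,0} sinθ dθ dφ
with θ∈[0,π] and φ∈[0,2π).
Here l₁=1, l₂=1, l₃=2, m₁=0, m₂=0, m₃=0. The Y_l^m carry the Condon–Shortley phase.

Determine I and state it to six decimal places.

m-sum 0 ✓  L=4 even ✓  0≤2≤2 ✓
Π(2lᵢ+1) = 3×3×5 = 45
triangle coeff Δ(1,1,2) = 1/30
Σ_t [0,0]: t=0:+1/1 = 1/1
(3j)²=2/15 [(1 1 2; 0 0 0)], sign=+1
(m-triple is (0,0,0) — same symbol as above.)
⇒ 4πI² = 4/5
I = (+1)√(4/5/(4π)) = 0.25231325

0.252313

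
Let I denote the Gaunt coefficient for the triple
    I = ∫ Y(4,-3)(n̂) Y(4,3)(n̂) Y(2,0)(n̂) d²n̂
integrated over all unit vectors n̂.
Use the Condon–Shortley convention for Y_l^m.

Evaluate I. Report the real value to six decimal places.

0.057344

m-sum 0 ✓  L=10 even ✓  0≤2≤8 ✓
Π(2lᵢ+1) = 9×9×5 = 405
triangle coeff Δ(4,4,2) = 1/13860
Σ_t [2,4]: t=2:+1/192 t=3:−1/36 t=4:+1/192 = -5/288
(3j)²=20/693 [(4 4 2; 0 0 0)], sign=-1
Σ_t [5,6]: t=5:−1/480 t=6:+1/720 = -1/1440
(3j)²=7/1980 [(4 4 2; -3 3 0)], sign=-1
⇒ 4πI² = 5/121
I = (+1)√(5/121/(4π)) = 0.05734392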